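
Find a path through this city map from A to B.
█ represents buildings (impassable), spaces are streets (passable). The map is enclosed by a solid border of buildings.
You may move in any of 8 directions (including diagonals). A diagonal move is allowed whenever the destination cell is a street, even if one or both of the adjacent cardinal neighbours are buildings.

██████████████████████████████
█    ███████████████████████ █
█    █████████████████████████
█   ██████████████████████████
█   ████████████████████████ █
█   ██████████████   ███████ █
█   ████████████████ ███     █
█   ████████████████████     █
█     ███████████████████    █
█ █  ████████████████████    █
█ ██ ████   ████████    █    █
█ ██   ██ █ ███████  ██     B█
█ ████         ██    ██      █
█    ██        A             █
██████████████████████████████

Finding the shortest path from A to B:
Movement: 8-directional
Path length: 13 steps
Directions: right → right → right → right → right → right → right → right → right → right → right → up-right → up-right

Solution:

██████████████████████████████
█    ███████████████████████ █
█    █████████████████████████
█   ██████████████████████████
█   ████████████████████████ █
█   ██████████████   ███████ █
█   ████████████████ ███     █
█   ████████████████████     █
█     ███████████████████    █
█ █  ████████████████████    █
█ ██ ████   ████████    █    █
█ ██   ██ █ ███████  ██     B█
█ ████         ██    ██    ↗ █
█    ██        A→→→→→→→→→→↗  █
██████████████████████████████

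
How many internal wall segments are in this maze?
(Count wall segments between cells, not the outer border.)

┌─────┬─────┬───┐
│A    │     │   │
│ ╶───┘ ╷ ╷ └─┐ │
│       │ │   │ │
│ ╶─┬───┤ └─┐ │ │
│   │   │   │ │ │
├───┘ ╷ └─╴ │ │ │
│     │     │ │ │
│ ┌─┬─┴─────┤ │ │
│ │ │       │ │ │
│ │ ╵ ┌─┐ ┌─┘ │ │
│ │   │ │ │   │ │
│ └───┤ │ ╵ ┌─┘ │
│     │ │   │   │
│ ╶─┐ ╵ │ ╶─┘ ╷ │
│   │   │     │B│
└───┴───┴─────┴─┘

Counting internal wall segments:
Total internal walls: 49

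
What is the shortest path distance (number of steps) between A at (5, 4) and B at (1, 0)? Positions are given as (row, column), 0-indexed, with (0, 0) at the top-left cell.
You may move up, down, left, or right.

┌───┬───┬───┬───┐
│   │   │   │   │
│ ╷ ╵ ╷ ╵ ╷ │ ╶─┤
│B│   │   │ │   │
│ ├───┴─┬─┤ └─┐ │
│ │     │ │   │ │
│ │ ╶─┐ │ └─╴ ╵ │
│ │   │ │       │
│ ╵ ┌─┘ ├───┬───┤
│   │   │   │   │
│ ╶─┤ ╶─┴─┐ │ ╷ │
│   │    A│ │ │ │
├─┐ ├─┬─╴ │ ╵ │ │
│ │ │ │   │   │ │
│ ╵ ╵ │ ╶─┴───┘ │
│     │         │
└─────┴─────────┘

Finding path from (5, 4) to (1, 0):
Path: (5,4) → (5,3) → (5,2) → (4,2) → (4,3) → (3,3) → (2,3) → (2,2) → (2,1) → (3,1) → (4,1) → (4,0) → (3,0) → (2,0) → (1,0)
Distance: 14 steps

Solution:

┌───┬───┬───┬───┐
│   │   │   │   │
│ ╷ ╵ ╷ ╵ ╷ │ ╶─┤
│B│   │   │ │   │
│ ├───┴─┬─┤ └─┐ │
│↑│↓ ← ↰│ │   │ │
│ │ ╶─┐ │ └─╴ ╵ │
│↑│↓  │↑│       │
│ ╵ ┌─┘ ├───┬───┤
│↑ ↲│↱ ↑│   │   │
│ ╶─┤ ╶─┴─┐ │ ╷ │
│   │↑ ← A│ │ │ │
├─┐ ├─┬─╴ │ ╵ │ │
│ │ │ │   │   │ │
│ ╵ ╵ │ ╶─┴───┘ │
│     │         │
└─────┴─────────┘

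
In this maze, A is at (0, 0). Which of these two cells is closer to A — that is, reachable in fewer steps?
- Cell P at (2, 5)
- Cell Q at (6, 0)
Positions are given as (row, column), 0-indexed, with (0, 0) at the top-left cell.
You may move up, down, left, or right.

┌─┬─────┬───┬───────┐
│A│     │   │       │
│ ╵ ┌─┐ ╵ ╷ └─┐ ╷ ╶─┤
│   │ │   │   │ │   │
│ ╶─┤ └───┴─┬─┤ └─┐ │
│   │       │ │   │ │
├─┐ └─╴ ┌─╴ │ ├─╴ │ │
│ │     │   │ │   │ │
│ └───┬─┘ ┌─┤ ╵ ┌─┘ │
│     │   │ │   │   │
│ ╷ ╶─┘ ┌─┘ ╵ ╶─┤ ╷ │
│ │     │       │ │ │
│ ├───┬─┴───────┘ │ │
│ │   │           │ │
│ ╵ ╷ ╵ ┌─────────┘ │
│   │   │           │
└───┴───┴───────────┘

Shortest path A → P at (2, 5): 9 steps
Shortest path A → Q at (6, 0): 20 steps

P is closer (9 steps vs 20 steps).

Path to P:

┌─┬─────┬───┬───────┐
│A│     │   │       │
│ ╵ ┌─┐ ╵ ╷ └─┐ ╷ ╶─┤
│↓  │ │   │   │ │   │
│ ╶─┤ └───┴─┬─┤ └─┐ │
│↳ ↓│  ↱ → P│ │   │ │
├─┐ └─╴ ┌─╴ │ ├─╴ │ │
│ │↳ → ↑│   │ │   │ │
│ └───┬─┘ ┌─┤ ╵ ┌─┘ │
│     │   │ │   │   │
│ ╷ ╶─┘ ┌─┘ ╵ ╶─┤ ╷ │
│ │     │       │ │ │
│ ├───┬─┴───────┘ │ │
│ │   │           │ │
│ ╵ ╷ ╵ ┌─────────┘ │
│   │   │           │
└───┴───┴───────────┘

Path to Q:

┌─┬─────┬───┬───────┐
│A│     │   │       │
│ ╵ ┌─┐ ╵ ╷ └─┐ ╷ ╶─┤
│↓  │ │   │   │ │   │
│ ╶─┤ └───┴─┬─┤ └─┐ │
│↳ ↓│  ↱ → ↓│ │   │ │
├─┐ └─╴ ┌─╴ │ ├─╴ │ │
│ │↳ → ↑│↓ ↲│ │   │ │
│ └───┬─┘ ┌─┤ ╵ ┌─┘ │
│↓ ↰  │↓ ↲│ │   │   │
│ ╷ ╶─┘ ┌─┘ ╵ ╶─┤ ╷ │
│↓│↑ ← ↲│       │ │ │
│ ├───┬─┴───────┘ │ │
│Q│   │           │ │
│ ╵ ╷ ╵ ┌─────────┘ │
│   │   │           │
└───┴───┴───────────┘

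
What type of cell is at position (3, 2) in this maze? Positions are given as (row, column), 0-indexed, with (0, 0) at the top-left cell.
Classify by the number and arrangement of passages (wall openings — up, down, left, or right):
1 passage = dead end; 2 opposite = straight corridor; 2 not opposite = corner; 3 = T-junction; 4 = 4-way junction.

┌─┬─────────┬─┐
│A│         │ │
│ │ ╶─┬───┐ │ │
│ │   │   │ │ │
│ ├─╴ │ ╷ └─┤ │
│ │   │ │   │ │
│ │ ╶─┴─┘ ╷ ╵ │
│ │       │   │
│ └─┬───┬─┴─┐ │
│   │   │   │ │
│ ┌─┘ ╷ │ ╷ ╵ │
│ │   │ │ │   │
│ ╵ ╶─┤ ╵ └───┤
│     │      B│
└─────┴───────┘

Checking cell at (3, 2):
Number of passages: 2
Cell type: straight corridor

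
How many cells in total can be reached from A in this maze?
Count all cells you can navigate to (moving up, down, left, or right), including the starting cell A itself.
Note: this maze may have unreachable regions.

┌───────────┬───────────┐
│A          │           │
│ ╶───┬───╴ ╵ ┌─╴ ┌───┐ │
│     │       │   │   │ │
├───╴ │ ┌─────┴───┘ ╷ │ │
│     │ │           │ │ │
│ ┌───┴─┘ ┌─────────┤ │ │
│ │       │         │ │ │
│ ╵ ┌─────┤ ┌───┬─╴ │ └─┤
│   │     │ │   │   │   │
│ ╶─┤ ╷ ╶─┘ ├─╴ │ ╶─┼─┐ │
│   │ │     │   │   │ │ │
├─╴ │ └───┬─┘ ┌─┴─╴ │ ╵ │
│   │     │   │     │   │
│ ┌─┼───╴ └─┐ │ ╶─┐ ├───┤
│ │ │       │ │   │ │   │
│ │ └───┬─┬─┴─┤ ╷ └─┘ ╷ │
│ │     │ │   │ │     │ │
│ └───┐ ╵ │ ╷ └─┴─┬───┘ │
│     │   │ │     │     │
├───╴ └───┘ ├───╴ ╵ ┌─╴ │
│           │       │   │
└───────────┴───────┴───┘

Using BFS/flood-fill to find all reachable cells from A:
Maze size: 11 × 12 = 132 total cells
14 cell(s) are walled off and cannot be reached from A.
Reachable cells: 118

Reachable region (· marks reachable cells):

┌───────────┬───────────┐
│A · · · · ·│· · · · · ·│
│ ╶───┬───╴ ╵ ┌─╴ ┌───┐ │
│· · ·│· · · ·│· ·│· ·│·│
├───╴ │ ┌─────┴───┘ ╷ │ │
│· · ·│·│· · · · · ·│·│·│
│ ┌───┴─┘ ┌─────────┤ │ │
│·│· · · ·│· · · · ·│·│·│
│ ╵ ┌─────┤ ┌───┬─╴ │ └─┤
│· ·│· · ·│·│   │· ·│· ·│
│ ╶─┤ ╷ ╶─┘ ├─╴ │ ╶─┼─┐ │
│· ·│·│· · ·│   │· ·│·│·│
├─╴ │ └───┬─┘ ┌─┴─╴ │ ╵ │
│· ·│· · ·│   │· · ·│· ·│
│ ┌─┼───╴ └─┐ │ ╶─┐ ├───┤
│·│ │· · · ·│ │· ·│·│· ·│
│ │ └───┬─┬─┴─┤ ╷ └─┘ ╷ │
│·│     │ │· ·│·│· · ·│·│
│ └───┐ ╵ │ ╷ └─┴─┬───┘ │
│· · ·│   │·│· · ·│· · ·│
├───╴ └───┘ ├───╴ ╵ ┌─╴ │
│· · · · · ·│· · · ·│· ·│
└───────────┴───────┴───┘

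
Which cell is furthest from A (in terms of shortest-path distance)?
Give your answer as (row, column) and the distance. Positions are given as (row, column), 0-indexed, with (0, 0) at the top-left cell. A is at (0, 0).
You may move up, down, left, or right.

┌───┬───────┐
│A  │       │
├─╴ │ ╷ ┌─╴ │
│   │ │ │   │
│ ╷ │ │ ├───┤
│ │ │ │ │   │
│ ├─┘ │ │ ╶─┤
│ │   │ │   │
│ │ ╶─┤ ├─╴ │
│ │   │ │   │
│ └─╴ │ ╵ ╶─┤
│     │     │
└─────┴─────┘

Computing BFS distances from A to all cells:
Furthest cell: (2, 5)
Distance: 29 steps

Path from A to the furthest cell:

┌───┬───────┐
│A ↓│↱ ↓    │
├─╴ │ ╷ ┌─╴ │
│↓ ↲│↑│↓│   │
│ ╷ │ │ ├───┤
│↓│ │↑│↓│↱ B│
│ ├─┘ │ │ ╶─┤
│↓│↱ ↑│↓│↑ ↰│
│ │ ╶─┤ ├─╴ │
│↓│↑ ↰│↓│↱ ↑│
│ └─╴ │ ╵ ╶─┤
│↳ → ↑│↳ ↑  │
└─────┴─────┘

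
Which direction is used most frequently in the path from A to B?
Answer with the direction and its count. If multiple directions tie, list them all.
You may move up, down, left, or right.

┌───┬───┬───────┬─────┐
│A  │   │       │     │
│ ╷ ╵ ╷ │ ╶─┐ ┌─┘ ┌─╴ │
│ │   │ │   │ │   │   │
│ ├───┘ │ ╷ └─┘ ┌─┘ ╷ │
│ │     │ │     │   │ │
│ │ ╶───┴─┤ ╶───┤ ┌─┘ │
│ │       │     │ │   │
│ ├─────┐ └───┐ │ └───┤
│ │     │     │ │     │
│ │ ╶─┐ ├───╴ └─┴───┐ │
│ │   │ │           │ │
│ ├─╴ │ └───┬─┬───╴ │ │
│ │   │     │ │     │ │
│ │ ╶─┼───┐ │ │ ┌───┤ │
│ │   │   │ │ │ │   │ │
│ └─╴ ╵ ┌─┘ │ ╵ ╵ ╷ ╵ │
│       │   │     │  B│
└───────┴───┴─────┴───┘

Directions: right, down, right, up, right, down, down, left, left, down, right, right, right, down, right, right, down, right, right, right, down, left, left, down, down, right, up, right, down, right
Counts: {'right': 14, 'down': 10, 'up': 2, 'left': 4}
Most common: right (14 times)

Solution:

┌───┬───┬───────┬─────┐
│A ↓│↱ ↓│       │     │
│ ╷ ╵ ╷ │ ╶─┐ ┌─┘ ┌─╴ │
│ │↳ ↑│↓│   │ │   │   │
│ ├───┘ │ ╷ └─┘ ┌─┘ ╷ │
│ │↓ ← ↲│ │     │   │ │
│ │ ╶───┴─┤ ╶───┤ ┌─┘ │
│ │↳ → → ↓│     │ │   │
│ ├─────┐ └───┐ │ └───┤
│ │     │↳ → ↓│ │     │
│ │ ╶─┐ ├───╴ └─┴───┐ │
│ │   │ │    ↳ → → ↓│ │
│ ├─╴ │ └───┬─┬───╴ │ │
│ │   │     │ │↓ ← ↲│ │
│ │ ╶─┼───┐ │ │ ┌───┤ │
│ │   │   │ │ │↓│↱ ↓│ │
│ └─╴ ╵ ┌─┘ │ ╵ ╵ ╷ ╵ │
│       │   │  ↳ ↑│↳ B│
└───────┴───┴─────┴───┘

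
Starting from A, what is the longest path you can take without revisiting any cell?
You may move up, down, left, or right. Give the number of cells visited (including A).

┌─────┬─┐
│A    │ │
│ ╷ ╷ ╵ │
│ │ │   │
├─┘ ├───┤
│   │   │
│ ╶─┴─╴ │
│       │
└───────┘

Finding longest simple path using DFS:
Start: (0, 0)
Longest path visits 11 cells
Path: A → right → down → down → left → down → right → right → right → up → left

Solution:

┌─────┬─┐
│A ↓  │ │
│ ╷ ╷ ╵ │
│ │↓│   │
├─┘ ├───┤
│↓ ↲│B ↰│
│ ╶─┴─╴ │
│↳ → → ↑│
└───────┘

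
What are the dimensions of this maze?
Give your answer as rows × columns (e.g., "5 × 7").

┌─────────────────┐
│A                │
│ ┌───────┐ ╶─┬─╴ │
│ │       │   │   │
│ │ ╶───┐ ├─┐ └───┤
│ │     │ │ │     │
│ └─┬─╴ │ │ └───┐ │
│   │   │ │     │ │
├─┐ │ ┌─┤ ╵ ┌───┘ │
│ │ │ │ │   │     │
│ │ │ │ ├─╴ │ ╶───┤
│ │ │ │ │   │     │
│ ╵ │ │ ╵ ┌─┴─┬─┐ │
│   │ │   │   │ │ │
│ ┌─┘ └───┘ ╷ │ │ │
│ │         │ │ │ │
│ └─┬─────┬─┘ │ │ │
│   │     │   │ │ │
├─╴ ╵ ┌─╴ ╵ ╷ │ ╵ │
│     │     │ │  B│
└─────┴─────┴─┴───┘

Counting the maze dimensions:
Rows (vertical): 10
Columns (horizontal): 9
Dimensions: 10 × 9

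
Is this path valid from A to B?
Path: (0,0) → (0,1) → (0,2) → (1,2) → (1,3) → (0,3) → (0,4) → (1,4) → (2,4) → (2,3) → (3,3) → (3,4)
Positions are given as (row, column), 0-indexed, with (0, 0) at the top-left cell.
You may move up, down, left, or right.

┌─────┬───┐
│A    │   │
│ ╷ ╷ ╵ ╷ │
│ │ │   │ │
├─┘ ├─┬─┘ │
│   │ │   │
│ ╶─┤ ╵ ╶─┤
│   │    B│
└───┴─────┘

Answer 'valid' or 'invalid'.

Checking path validity:
Result: All consecutive moves are passable.

valid

Correct solution:

┌─────┬───┐
│A → ↓│↱ ↓│
│ ╷ ╷ ╵ ╷ │
│ │ │↳ ↑│↓│
├─┘ ├─┬─┘ │
│   │ │↓ ↲│
│ ╶─┤ ╵ ╶─┤
│   │  ↳ B│
└───┴─────┘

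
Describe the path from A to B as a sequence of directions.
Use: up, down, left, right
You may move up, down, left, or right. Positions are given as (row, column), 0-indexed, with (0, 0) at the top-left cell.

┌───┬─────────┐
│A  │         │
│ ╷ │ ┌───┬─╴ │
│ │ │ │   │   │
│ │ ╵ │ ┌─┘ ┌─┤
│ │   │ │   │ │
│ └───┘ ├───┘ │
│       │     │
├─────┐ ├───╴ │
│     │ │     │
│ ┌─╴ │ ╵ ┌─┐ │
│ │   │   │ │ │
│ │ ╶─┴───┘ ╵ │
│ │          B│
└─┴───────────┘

Finding the path and converting it to directions:
Path through cells: (0,0) → (1,0) → (2,0) → (3,0) → (3,1) → (3,2) → (3,3) → (4,3) → (5,3) → (5,4) → (4,4) → (4,5) → (4,6) → (5,6) → (6,6)
Directions: down, down, down, right, right, right, down, down, right, up, right, right, down, down

Solution:

┌───┬─────────┐
│A  │         │
│ ╷ │ ┌───┬─╴ │
│↓│ │ │   │   │
│ │ ╵ │ ┌─┘ ┌─┤
│↓│   │ │   │ │
│ └───┘ ├───┘ │
│↳ → → ↓│     │
├─────┐ ├───╴ │
│     │↓│↱ → ↓│
│ ┌─╴ │ ╵ ┌─┐ │
│ │   │↳ ↑│ │↓│
│ │ ╶─┴───┘ ╵ │
│ │          B│
└─┴───────────┘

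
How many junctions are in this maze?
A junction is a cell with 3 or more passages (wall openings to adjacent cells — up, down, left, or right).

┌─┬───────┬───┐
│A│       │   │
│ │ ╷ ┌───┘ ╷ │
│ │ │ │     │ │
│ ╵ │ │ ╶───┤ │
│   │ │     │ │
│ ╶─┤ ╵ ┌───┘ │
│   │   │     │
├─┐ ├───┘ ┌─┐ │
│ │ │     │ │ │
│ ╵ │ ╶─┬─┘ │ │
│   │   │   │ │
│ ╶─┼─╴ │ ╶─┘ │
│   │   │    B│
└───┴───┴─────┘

Checking each cell for number of passages:

Junctions found (3+ passages):
  (0, 2): 3 passages
  (2, 0): 3 passages
  (2, 3): 3 passages
  (3, 6): 3 passages
  (5, 0): 3 passages
Total junctions: 5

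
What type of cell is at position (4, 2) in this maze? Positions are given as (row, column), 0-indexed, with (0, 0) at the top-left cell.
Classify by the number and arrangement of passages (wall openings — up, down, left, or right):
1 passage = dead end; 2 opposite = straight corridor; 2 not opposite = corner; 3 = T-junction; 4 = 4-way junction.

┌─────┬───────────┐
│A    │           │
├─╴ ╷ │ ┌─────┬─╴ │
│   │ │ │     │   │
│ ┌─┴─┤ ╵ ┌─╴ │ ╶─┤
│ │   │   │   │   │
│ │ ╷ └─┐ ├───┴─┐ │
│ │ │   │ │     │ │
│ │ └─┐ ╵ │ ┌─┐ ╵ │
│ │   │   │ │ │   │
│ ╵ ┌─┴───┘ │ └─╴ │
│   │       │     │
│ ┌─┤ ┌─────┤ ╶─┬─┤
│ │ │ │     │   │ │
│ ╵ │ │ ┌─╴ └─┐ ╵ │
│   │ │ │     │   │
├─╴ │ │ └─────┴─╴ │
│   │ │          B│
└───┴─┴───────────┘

Checking cell at (4, 2):
Number of passages: 1
Cell type: dead end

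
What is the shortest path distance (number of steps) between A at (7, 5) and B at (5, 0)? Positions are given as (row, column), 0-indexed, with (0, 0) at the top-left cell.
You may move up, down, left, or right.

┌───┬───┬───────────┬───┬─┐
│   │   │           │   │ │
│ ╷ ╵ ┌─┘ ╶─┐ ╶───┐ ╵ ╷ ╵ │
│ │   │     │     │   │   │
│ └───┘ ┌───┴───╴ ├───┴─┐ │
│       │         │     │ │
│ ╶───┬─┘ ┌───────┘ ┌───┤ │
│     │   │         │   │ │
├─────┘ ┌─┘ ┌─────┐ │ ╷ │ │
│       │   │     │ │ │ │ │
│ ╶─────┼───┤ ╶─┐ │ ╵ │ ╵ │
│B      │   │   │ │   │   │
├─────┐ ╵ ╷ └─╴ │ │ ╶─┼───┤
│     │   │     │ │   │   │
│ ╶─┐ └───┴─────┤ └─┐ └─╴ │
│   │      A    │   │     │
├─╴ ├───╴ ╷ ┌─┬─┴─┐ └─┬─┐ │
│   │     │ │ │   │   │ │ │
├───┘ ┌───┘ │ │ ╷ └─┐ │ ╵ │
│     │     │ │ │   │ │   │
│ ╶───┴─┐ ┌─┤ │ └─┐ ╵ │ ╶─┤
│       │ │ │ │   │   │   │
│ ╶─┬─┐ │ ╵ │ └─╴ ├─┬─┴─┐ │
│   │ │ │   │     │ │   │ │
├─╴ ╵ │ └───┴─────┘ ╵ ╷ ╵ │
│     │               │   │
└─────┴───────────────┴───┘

Finding path from (7, 5) to (5, 0):
Path: (7,5) → (7,4) → (8,4) → (8,3) → (8,2) → (9,2) → (9,1) → (9,0) → (10,0) → (10,1) → (10,2) → (10,3) → (11,3) → (12,3) → (12,4) → (12,5) → (12,6) → (12,7) → (12,8) → (12,9) → (12,10) → (11,10) → (11,11) → (12,11) → (12,12) → (11,12) → (10,12) → (10,11) → (9,11) → (9,12) → (8,12) → (7,12) → (7,11) → (7,10) → (6,10) → (6,9) → (5,9) → (5,10) → (4,10) → (3,10) → (3,11) → (4,11) → (5,11) → (5,12) → (4,12) → (3,12) → (2,12) → (1,12) → (1,11) → (0,11) → (0,10) → (1,10) → (1,9) → (0,9) → (0,8) → (0,7) → (0,6) → (1,6) → (1,7) → (1,8) → (2,8) → (2,7) → (2,6) → (2,5) → (2,4) → (3,4) → (3,3) → (4,3) → (4,2) → (4,1) → (4,0) → (5,0)
Distance: 71 steps

Solution:

┌───┬───┬───────────┬───┬─┐
│   │   │    ↓ ← ← ↰│↓ ↰│ │
│ ╷ ╵ ┌─┘ ╶─┐ ╶───┐ ╵ ╷ ╵ │
│ │   │     │↳ → ↓│↑ ↲│↑ ↰│
│ └───┘ ┌───┴───╴ ├───┴─┐ │
│       │↓ ← ← ← ↲│     │↑│
│ ╶───┬─┘ ┌───────┘ ┌───┤ │
│     │↓ ↲│         │↱ ↓│↑│
├─────┘ ┌─┘ ┌─────┐ │ ╷ │ │
│↓ ← ← ↲│   │     │ │↑│↓│↑│
│ ╶─────┼───┤ ╶─┐ │ ╵ │ ╵ │
│B      │   │   │ │↱ ↑│↳ ↑│
├─────┐ ╵ ╷ └─╴ │ │ ╶─┼───┤
│     │   │     │ │↑ ↰│   │
│ ╶─┐ └───┴─────┤ └─┐ └─╴ │
│   │    ↓ A    │   │↑ ← ↰│
├─╴ ├───╴ ╷ ┌─┬─┴─┐ └─┬─┐ │
│   │↓ ← ↲│ │ │   │   │ │↑│
├───┘ ┌───┘ │ │ ╷ └─┐ │ ╵ │
│↓ ← ↲│     │ │ │   │ │↱ ↑│
│ ╶───┴─┐ ┌─┤ │ └─┐ ╵ │ ╶─┤
│↳ → → ↓│ │ │ │   │   │↑ ↰│
│ ╶─┬─┐ │ ╵ │ └─╴ ├─┬─┴─┐ │
│   │ │↓│   │     │ │↱ ↓│↑│
├─╴ ╵ │ └───┴─────┘ ╵ ╷ ╵ │
│     │↳ → → → → → → ↑│↳ ↑│
└─────┴───────────────┴───┘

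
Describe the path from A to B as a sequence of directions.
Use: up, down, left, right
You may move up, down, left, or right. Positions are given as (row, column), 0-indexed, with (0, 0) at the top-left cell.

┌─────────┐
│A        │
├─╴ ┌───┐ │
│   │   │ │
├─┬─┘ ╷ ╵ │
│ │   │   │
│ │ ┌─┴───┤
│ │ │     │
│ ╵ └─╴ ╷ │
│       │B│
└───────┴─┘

Finding the path and converting it to directions:
Path through cells: (0,0) → (0,1) → (0,2) → (0,3) → (0,4) → (1,4) → (2,4) → (2,3) → (1,3) → (1,2) → (2,2) → (2,1) → (3,1) → (4,1) → (4,2) → (4,3) → (3,3) → (3,4) → (4,4)
Directions: right, right, right, right, down, down, left, up, left, down, left, down, down, right, right, up, right, down

Solution:

┌─────────┐
│A → → → ↓│
├─╴ ┌───┐ │
│   │↓ ↰│↓│
├─┬─┘ ╷ ╵ │
│ │↓ ↲│↑ ↲│
│ │ ┌─┴───┤
│ │↓│  ↱ ↓│
│ ╵ └─╴ ╷ │
│  ↳ → ↑│B│
└───────┴─┘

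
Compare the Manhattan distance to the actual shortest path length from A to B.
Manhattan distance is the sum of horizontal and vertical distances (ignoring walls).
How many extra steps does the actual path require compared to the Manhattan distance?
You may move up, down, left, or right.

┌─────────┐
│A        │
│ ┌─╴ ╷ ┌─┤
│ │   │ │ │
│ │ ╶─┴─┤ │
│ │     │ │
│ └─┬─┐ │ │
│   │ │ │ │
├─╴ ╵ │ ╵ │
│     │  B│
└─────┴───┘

Manhattan distance: |4 - 0| + |4 - 0| = 8
Actual path length: 10
Extra steps: 10 - 8 = 2

Solution:

┌─────────┐
│A → ↓    │
│ ┌─╴ ╷ ┌─┤
│ │↓ ↲│ │ │
│ │ ╶─┴─┤ │
│ │↳ → ↓│ │
│ └─┬─┐ │ │
│   │ │↓│ │
├─╴ ╵ │ ╵ │
│     │↳ B│
└─────┴───┘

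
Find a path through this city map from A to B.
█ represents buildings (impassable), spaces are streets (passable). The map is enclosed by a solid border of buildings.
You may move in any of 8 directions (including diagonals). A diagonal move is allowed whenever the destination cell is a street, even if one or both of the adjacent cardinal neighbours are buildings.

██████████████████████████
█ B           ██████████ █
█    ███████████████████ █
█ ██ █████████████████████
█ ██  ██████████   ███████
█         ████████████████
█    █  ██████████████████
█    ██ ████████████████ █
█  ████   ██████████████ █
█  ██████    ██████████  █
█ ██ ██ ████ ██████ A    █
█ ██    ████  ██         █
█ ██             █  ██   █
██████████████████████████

Finding the shortest path from A to B:
Movement: 8-directional
Path length: 19 steps
Directions: left → down-left → left → left → down-left → left → up-left → up-left → up-left → left → left → up-left → up-left → up → up-left → up-left → up-left → up-left → up-left

Solution:

██████████████████████████
█ B           ██████████ █
█  ↖ ███████████████████ █
█ ██↖█████████████████████
█ ██ ↖██████████   ███████
█     ↖   ████████████████
█    █ ↖██████████████████
█    ██↑████████████████ █
█  ████ ↖ ██████████████ █
█  ██████↖←← ██████████  █
█ ██ ██ ████↖██████↙A    █
█ ██    ████ ↖██↙←←      █
█ ██          ↖← █  ██   █
██████████████████████████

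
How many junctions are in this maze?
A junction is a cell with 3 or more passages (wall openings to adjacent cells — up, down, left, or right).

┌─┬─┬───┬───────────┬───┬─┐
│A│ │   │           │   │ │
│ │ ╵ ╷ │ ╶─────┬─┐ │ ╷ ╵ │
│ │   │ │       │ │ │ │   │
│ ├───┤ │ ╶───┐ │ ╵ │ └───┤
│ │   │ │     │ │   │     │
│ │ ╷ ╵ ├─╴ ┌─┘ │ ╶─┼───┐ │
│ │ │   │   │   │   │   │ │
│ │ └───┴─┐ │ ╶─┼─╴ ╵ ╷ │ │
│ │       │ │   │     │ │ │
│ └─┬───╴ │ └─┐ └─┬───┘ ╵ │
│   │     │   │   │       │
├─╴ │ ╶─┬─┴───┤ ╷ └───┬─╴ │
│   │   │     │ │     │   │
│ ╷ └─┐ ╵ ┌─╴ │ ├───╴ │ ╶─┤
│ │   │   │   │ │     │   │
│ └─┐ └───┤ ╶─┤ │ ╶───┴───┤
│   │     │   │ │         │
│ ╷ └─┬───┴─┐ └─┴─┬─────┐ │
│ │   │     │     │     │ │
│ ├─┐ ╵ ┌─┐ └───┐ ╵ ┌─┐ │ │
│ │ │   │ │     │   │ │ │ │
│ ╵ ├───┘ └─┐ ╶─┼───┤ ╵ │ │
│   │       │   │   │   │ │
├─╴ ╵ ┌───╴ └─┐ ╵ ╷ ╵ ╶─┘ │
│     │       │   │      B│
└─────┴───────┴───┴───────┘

Checking each cell for number of passages:

Junctions found (3+ passages):
  (1, 4): 3 passages
  (2, 5): 3 passages
  (2, 8): 3 passages
  (3, 5): 3 passages
  (4, 9): 3 passages
  (5, 7): 3 passages
  (5, 11): 3 passages
  (5, 12): 3 passages
  (6, 1): 3 passages
  (8, 0): 3 passages
  (10, 6): 3 passages
  (11, 1): 3 passages
  (11, 4): 3 passages
  (11, 10): 3 passages
  (12, 1): 3 passages
  (12, 5): 3 passages
  (12, 10): 3 passages
Total junctions: 17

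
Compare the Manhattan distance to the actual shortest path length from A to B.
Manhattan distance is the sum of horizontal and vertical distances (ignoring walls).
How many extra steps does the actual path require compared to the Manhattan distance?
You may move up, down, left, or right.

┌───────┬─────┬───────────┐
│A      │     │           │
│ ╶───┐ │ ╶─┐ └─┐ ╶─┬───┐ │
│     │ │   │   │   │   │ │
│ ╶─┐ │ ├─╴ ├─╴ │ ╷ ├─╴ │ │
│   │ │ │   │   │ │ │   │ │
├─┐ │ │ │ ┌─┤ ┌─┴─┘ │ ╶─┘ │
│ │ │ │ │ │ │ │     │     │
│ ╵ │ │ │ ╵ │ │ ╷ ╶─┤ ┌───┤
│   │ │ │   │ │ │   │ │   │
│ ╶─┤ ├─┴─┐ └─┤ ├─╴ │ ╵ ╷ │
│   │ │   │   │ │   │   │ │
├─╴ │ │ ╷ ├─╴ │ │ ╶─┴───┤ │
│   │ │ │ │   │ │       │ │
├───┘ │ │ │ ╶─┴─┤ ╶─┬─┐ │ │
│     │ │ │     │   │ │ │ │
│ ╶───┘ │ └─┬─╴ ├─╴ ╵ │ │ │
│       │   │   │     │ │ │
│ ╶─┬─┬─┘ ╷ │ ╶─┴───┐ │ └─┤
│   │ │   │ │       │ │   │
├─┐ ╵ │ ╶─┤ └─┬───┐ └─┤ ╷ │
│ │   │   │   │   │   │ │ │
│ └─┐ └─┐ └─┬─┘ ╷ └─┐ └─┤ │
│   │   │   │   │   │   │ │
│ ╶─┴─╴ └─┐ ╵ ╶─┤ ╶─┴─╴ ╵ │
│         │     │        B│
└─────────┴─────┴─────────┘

Manhattan distance: |12 - 0| + |12 - 0| = 24
Actual path length: 40
Extra steps: 40 - 24 = 16

Solution:

┌───────┬─────┬───────────┐
│A      │     │           │
│ ╶───┐ │ ╶─┐ └─┐ ╶─┬───┐ │
│↳ → ↓│ │   │   │   │   │ │
│ ╶─┐ │ ├─╴ ├─╴ │ ╷ ├─╴ │ │
│   │↓│ │   │   │ │ │   │ │
├─┐ │ │ │ ┌─┤ ┌─┴─┘ │ ╶─┘ │
│ │ │↓│ │ │ │ │     │     │
│ ╵ │ │ │ ╵ │ │ ╷ ╶─┤ ┌───┤
│   │↓│ │   │ │ │   │ │   │
│ ╶─┤ ├─┴─┐ └─┤ ├─╴ │ ╵ ╷ │
│   │↓│↱ ↓│   │ │   │   │ │
├─╴ │ │ ╷ ├─╴ │ │ ╶─┴───┤ │
│   │↓│↑│↓│   │ │       │ │
├───┘ │ │ │ ╶─┴─┤ ╶─┬─┐ │ │
│↓ ← ↲│↑│↓│     │   │ │ │ │
│ ╶───┘ │ └─┬─╴ ├─╴ ╵ │ │ │
│↳ → → ↑│↓  │   │     │ │ │
│ ╶─┬─┬─┘ ╷ │ ╶─┴───┐ │ └─┤
│   │ │↓ ↲│ │       │ │   │
├─┐ ╵ │ ╶─┤ └─┬───┐ └─┤ ╷ │
│ │   │↳ ↓│   │↱ ↓│   │ │ │
│ └─┐ └─┐ └─┬─┘ ╷ └─┐ └─┤ │
│   │   │↳ ↓│↱ ↑│↓  │   │ │
│ ╶─┴─╴ └─┐ ╵ ╶─┤ ╶─┴─╴ ╵ │
│         │↳ ↑  │↳ → → → B│
└─────────┴─────┴─────────┘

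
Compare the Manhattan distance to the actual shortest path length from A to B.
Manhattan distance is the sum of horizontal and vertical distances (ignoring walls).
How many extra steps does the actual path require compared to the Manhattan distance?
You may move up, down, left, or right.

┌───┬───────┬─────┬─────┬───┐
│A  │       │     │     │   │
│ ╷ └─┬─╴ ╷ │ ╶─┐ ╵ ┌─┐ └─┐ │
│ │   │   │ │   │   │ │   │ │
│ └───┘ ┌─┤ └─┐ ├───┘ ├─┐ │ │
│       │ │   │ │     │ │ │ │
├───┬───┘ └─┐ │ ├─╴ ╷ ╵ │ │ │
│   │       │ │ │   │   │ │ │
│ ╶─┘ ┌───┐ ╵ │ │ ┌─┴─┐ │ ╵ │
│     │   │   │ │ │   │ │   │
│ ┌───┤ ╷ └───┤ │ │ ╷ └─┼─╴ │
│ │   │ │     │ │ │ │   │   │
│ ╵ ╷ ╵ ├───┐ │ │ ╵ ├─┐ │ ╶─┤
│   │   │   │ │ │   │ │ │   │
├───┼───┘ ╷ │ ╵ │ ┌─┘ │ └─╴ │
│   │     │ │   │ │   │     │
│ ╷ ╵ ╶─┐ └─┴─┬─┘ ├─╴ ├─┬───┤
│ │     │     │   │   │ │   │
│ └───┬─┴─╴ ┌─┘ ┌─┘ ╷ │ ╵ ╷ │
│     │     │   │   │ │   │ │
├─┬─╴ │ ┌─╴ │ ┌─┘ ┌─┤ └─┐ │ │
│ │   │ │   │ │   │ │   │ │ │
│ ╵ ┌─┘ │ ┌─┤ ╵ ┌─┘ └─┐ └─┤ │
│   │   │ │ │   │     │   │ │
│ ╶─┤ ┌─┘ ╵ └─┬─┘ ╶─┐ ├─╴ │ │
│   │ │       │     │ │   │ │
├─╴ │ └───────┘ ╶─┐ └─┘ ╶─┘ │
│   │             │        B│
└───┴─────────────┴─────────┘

Manhattan distance: |13 - 0| + |13 - 0| = 26
Actual path length: 98
Extra steps: 98 - 26 = 72

Solution:

┌───┬───────┬─────┬─────┬───┐
│A  │    ↱ ↓│↱ → ↓│↱ → ↓│   │
│ ╷ └─┬─╴ ╷ │ ╶─┐ ╵ ┌─┐ └─┐ │
│↓│   │↱ ↑│↓│↑ ↰│↳ ↑│ │↳ ↓│ │
│ └───┘ ┌─┤ └─┐ ├───┘ ├─┐ │ │
│↳ → → ↑│ │↳ ↓│↑│     │ │↓│ │
├───┬───┘ └─┐ │ ├─╴ ╷ ╵ │ │ │
│   │↓ ← ← ↰│↓│↑│   │   │↓│ │
│ ╶─┘ ┌───┐ ╵ │ │ ┌─┴─┐ │ ╵ │
│↓ ← ↲│↱ ↓│↑ ↲│↑│ │↓ ↰│ │↳ ↓│
│ ┌───┤ ╷ └───┤ │ │ ╷ └─┼─╴ │
│↓│↱ ↓│↑│↳ → ↓│↑│ │↓│↑ ↰│↓ ↲│
│ ╵ ╷ ╵ ├───┐ │ │ ╵ ├─┐ │ ╶─┤
│↳ ↑│↳ ↑│   │↓│↑│↓ ↲│ │↑│↳ ↓│
├───┼───┘ ╷ │ ╵ │ ┌─┘ │ └─╴ │
│   │     │ │↳ ↑│↓│   │↑ ← ↲│
│ ╷ ╵ ╶─┐ └─┴─┬─┘ ├─╴ ├─┬───┤
│ │     │     │↓ ↲│↱ ↓│ │   │
│ └───┬─┴─╴ ┌─┘ ┌─┘ ╷ │ ╵ ╷ │
│     │     │↓ ↲│↱ ↑│↓│   │ │
├─┬─╴ │ ┌─╴ │ ┌─┘ ┌─┤ └─┐ │ │
│ │   │ │   │↓│↱ ↑│ │↳ ↓│ │ │
│ ╵ ┌─┘ │ ┌─┤ ╵ ┌─┘ └─┐ └─┤ │
│   │   │ │ │↳ ↑│     │↳ ↓│ │
│ ╶─┤ ┌─┘ ╵ └─┬─┘ ╶─┐ ├─╴ │ │
│   │ │       │     │ │↓ ↲│ │
├─╴ │ └───────┘ ╶─┐ └─┘ ╶─┘ │
│   │             │    ↳ → B│
└───┴─────────────┴─────────┘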